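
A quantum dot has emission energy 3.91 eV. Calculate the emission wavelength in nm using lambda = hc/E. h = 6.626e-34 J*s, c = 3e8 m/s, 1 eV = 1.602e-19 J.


Convert energy: E = 3.91 eV = 3.91 * 1.602e-19 = 6.26382e-19 J
lambda = h*c / E = 6.626e-34 * 3e8 / 6.26382e-19
lambda = 3.17346e-07 m = 317.3 nm

317.3


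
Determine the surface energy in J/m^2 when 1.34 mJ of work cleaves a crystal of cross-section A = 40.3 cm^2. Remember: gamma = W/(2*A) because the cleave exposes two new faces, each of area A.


Convert: A = 40.3 cm^2 = 0.00403 m^2, W = 1.34 mJ = 0.00134 J
Cleaving exposes two faces of area A, so total new surface = 2*A and gamma = W / (2*A)
gamma = 0.00134 / (2 * 0.00403)
gamma = 0.166 J/m^2

0.166


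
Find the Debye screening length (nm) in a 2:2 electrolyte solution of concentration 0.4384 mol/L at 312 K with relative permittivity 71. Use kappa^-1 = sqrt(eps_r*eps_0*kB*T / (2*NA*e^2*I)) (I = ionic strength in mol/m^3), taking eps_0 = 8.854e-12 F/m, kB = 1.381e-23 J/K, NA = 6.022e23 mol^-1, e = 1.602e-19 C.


Ionic strength I = 0.4384 * 2^2 * 1000 = 1753.6 mol/m^3
kappa^-1 = sqrt(71 * 8.854e-12 * 1.381e-23 * 312 / (2 * 6.022e23 * (1.602e-19)^2 * 1753.6))
kappa^-1 = 0.224 nm

0.224


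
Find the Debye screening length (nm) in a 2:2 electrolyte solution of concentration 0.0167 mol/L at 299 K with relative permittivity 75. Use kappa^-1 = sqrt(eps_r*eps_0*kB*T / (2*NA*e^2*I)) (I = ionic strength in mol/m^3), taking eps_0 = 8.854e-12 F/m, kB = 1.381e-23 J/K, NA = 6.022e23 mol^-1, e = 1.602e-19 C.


Ionic strength I = 0.0167 * 2^2 * 1000 = 66.8 mol/m^3
kappa^-1 = sqrt(75 * 8.854e-12 * 1.381e-23 * 299 / (2 * 6.022e23 * (1.602e-19)^2 * 66.8))
kappa^-1 = 1.152 nm

1.152


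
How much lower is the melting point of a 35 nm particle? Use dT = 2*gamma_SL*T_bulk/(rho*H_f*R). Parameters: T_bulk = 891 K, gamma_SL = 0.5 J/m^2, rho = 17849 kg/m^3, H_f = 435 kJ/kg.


Radius R = 35/2 = 17.5 nm = 1.75e-08 m
Convert H_f = 435 kJ/kg = 435000 J/kg
dT = 2 * gamma_SL * T_bulk / (rho * H_f * R)
dT = 2 * 0.5 * 891 / (17849 * 435000 * 1.75e-08)
dT = 6.6 K

6.6


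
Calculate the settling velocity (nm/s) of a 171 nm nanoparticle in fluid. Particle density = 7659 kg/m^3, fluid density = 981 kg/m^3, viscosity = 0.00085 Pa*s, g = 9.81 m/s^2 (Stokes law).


Radius R = 171/2 nm = 8.55e-08 m
Density difference = 7659 - 981 = 6678 kg/m^3
v = 2 * R^2 * (rho_p - rho_f) * g / (9 * eta)
v = 2 * (8.55e-08)^2 * 6678 * 9.81 / (9 * 0.00085)
v = 1.25203e-07 m/s = 125.2034 nm/s

125.2034


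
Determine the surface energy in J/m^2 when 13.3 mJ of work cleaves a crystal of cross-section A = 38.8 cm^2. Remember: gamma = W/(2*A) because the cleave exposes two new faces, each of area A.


Convert: A = 38.8 cm^2 = 0.00388 m^2, W = 13.3 mJ = 0.0133 J
Cleaving exposes two faces of area A, so total new surface = 2*A and gamma = W / (2*A)
gamma = 0.0133 / (2 * 0.00388)
gamma = 1.714 J/m^2

1.714


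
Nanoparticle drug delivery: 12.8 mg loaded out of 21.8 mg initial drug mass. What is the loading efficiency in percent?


Drug loading efficiency = (drug loaded / drug initial) * 100
DLE = 12.8 / 21.8 * 100
DLE = 0.5872 * 100
DLE = 58.72%

58.72


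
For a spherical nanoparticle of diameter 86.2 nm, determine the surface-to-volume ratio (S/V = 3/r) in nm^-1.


Radius r = 86.2/2 = 43.1 nm
S/V = 3 / r = 3 / 43.1
S/V = 0.0696 nm^-1

0.0696


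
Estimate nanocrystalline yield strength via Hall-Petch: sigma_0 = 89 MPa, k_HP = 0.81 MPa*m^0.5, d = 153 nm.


d = 153 nm = 1.53e-07 m
sqrt(d) = 0.0003911521
Hall-Petch contribution = k / sqrt(d) = 0.81 / 0.0003911521 = 2070.8 MPa
sigma = sigma_0 + k/sqrt(d) = 89 + 2070.8 = 2159.8 MPa

2159.8


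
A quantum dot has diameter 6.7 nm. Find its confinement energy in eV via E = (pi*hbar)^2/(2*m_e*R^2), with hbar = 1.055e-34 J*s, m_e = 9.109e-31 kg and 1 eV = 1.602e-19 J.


Radius R = 6.7/2 = 3.35 nm = 3.35e-09 m
E = (pi * 1.055e-34)^2 / (2 * 9.109e-31 * (3.35e-09)^2)
E(J) = 5.37297e-21
E = E(J) / 1.602e-19 = 0.0335 eV

0.0335


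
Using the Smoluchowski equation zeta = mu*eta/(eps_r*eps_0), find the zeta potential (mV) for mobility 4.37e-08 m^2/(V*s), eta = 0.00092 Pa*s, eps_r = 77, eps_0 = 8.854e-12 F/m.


Smoluchowski equation: zeta = mu * eta / (eps_r * eps_0)
zeta = 4.37e-08 * 0.00092 / (77 * 8.854e-12)
zeta = 0.058971 V = 58.97 mV

58.97


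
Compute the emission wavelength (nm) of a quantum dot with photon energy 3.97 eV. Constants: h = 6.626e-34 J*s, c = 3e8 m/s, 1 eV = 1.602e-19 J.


Convert energy: E = 3.97 eV = 3.97 * 1.602e-19 = 6.35994e-19 J
lambda = h*c / E = 6.626e-34 * 3e8 / 6.35994e-19
lambda = 3.1255e-07 m = 312.6 nm

312.6


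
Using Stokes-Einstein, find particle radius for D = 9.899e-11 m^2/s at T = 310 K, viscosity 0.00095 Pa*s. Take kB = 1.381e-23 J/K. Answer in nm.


Stokes-Einstein: R = kB*T / (6*pi*eta*D)
R = 1.381e-23 * 310 / (6 * pi * 0.00095 * 9.899e-11)
R = 2.41512e-09 m = 2.42 nm

2.42


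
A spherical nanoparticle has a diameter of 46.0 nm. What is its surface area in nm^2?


Radius r = 46.0/2 = 23 nm
Surface area SA = 4 * pi * r^2
SA = 4 * pi * (23)^2
SA = 6647.61 nm^2

6647.61


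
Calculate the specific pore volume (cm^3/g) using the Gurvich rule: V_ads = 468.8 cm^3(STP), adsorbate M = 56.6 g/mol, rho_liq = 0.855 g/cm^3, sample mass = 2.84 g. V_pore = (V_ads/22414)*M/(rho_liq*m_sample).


Moles adsorbed n = V_ads / 22414 = 468.8 / 22414 = 2.091550e-02 mol
Liquid volume V_liq = n * M / rho_liq = 2.091550e-02 * 56.6 / 0.855 = 1.38458 cm^3
Specific pore volume V_pore = V_liq / m_sample = 1.38458 / 2.84
V_pore = 0.4875 cm^3/g

0.4875


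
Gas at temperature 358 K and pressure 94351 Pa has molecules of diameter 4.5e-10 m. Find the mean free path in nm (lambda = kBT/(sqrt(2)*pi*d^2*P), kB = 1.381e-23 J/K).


Mean free path: lambda = kB*T / (sqrt(2) * pi * d^2 * P)
lambda = 1.381e-23 * 358 / (sqrt(2) * pi * (4.5e-10)^2 * 94351)
lambda = 5.82425e-08 m
lambda = 58.24 nm

58.24


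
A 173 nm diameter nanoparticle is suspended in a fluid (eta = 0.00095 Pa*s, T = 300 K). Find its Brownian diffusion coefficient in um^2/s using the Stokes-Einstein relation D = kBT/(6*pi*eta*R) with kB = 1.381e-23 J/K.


Radius R = 173/2 = 86.5 nm = 8.65e-08 m
D = kB*T / (6*pi*eta*R)
D = 1.381e-23 * 300 / (6 * pi * 0.00095 * 8.65e-08)
D = 2.67469e-12 m^2/s = 2.675 um^2/s

2.675


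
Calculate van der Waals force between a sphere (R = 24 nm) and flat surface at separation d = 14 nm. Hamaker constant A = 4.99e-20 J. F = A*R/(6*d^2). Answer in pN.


Convert to SI: R = 24 nm = 2.4e-08 m, d = 14 nm = 1.4e-08 m
F = A * R / (6 * d^2)
F = 4.99e-20 * 2.4e-08 / (6 * (1.4e-08)^2)
F = 1.01837e-12 N = 1.018 pN

1.018


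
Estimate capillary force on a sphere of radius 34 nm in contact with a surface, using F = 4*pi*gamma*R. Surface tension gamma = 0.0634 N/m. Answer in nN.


Convert radius: R = 34 nm = 3.4e-08 m
F = 4 * pi * gamma * R
F = 4 * pi * 0.0634 * 3.4e-08
F = 2.70881e-08 N = 27.0881 nN

27.0881


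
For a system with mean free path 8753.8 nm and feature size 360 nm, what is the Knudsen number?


Knudsen number Kn = lambda / L
Kn = 8753.8 / 360
Kn = 24.3161

24.3161


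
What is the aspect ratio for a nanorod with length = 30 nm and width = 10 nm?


Aspect ratio AR = length / diameter
AR = 30 / 10
AR = 3.0

3.0


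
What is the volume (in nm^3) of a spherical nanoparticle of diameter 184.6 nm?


Radius r = 184.6/2 = 92.3 nm
Volume V = (4/3) * pi * r^3
V = (4/3) * pi * (92.3)^3
V = 3293773.36 nm^3

3293773.36


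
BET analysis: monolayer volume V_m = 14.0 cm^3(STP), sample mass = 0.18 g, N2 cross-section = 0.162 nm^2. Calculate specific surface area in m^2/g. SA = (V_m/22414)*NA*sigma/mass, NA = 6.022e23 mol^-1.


Number of moles in monolayer = V_m / 22414 = 14.0 / 22414 = 0.00062461
Number of molecules = moles * NA = 0.00062461 * 6.022e23
SA = molecules * sigma / mass
SA = (14.0 / 22414) * 6.022e23 * 0.162e-18 / 0.18
SA = 338.5 m^2/g

338.5


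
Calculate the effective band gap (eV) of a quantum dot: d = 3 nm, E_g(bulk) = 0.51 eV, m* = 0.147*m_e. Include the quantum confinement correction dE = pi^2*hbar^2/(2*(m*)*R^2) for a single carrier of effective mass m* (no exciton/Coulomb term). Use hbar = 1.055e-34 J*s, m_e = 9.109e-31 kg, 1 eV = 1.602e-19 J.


Radius R = 3/2 nm = 1.5e-09 m
Confinement energy dE = pi^2 * hbar^2 / (2 * m_eff * m_e * R^2)
dE = pi^2 * (1.055e-34)^2 / (2 * 0.147 * 9.109e-31 * (1.5e-09)^2) J, divided by 1.602e-19 J/eV
dE = 1.138 eV
Total band gap = E_g(bulk) + dE = 0.51 + 1.138 = 1.648 eV

1.648


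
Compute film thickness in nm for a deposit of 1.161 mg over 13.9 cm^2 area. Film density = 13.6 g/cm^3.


Convert: m = 1.161 mg = 1.1610e-06 kg, A = 13.9 cm^2 = 1.3900e-03 m^2, rho = 13.6 g/cm^3 = 13600 kg/m^3
t = m / (A * rho)
t = 1.1610e-06 / (1.3900e-03 * 13600)
t = 6.1416e-08 m = 61.4 nm

61.4


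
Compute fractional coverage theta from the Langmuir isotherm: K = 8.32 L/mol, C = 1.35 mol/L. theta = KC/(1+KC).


Langmuir isotherm: theta = K*C / (1 + K*C)
K*C = 8.32 * 1.35 = 11.232
theta = 11.232 / (1 + 11.232) = 11.232 / 12.232
theta = 0.9182

0.9182


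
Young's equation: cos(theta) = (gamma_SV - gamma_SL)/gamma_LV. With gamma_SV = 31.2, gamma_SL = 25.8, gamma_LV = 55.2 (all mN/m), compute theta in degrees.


cos(theta) = (gamma_SV - gamma_SL) / gamma_LV
cos(theta) = (31.2 - 25.8) / 55.2
cos(theta) = 0.097826
theta = arccos(0.097826) = 84.39 degrees

84.39


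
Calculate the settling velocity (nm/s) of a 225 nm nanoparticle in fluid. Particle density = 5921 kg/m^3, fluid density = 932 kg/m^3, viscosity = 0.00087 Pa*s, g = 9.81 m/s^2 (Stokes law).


Radius R = 225/2 nm = 1.125e-07 m
Density difference = 5921 - 932 = 4989 kg/m^3
v = 2 * R^2 * (rho_p - rho_f) * g / (9 * eta)
v = 2 * (1.125e-07)^2 * 4989 * 9.81 / (9 * 0.00087)
v = 1.58218e-07 m/s = 158.218 nm/s

158.218


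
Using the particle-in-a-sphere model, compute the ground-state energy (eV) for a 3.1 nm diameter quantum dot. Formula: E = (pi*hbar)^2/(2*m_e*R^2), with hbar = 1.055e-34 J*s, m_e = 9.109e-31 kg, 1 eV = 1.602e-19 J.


Radius R = 3.1/2 = 1.55 nm = 1.55e-09 m
E = (pi * 1.055e-34)^2 / (2 * 9.109e-31 * (1.55e-09)^2)
E(J) = 2.50981e-20
E = E(J) / 1.602e-19 = 0.1567 eV

0.1567


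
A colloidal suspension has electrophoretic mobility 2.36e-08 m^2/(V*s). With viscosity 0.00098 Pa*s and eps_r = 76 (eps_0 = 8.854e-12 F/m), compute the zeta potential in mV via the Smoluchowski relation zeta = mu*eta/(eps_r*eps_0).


Smoluchowski equation: zeta = mu * eta / (eps_r * eps_0)
zeta = 2.36e-08 * 0.00098 / (76 * 8.854e-12)
zeta = 0.03437 V = 34.37 mV

34.37


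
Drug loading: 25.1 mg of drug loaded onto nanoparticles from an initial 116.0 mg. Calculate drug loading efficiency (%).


Drug loading efficiency = (drug loaded / drug initial) * 100
DLE = 25.1 / 116.0 * 100
DLE = 0.2164 * 100
DLE = 21.64%

21.64


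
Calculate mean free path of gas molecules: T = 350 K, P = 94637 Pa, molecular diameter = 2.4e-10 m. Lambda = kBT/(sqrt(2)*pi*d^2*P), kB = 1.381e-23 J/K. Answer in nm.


Mean free path: lambda = kB*T / (sqrt(2) * pi * d^2 * P)
lambda = 1.381e-23 * 350 / (sqrt(2) * pi * (2.4e-10)^2 * 94637)
lambda = 1.99578e-07 m
lambda = 199.58 nm

199.58


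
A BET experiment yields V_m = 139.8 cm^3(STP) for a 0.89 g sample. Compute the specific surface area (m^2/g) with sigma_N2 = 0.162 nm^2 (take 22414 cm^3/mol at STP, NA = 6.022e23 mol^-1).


Number of moles in monolayer = V_m / 22414 = 139.8 / 22414 = 0.00623717
Number of molecules = moles * NA = 0.00623717 * 6.022e23
SA = molecules * sigma / mass
SA = (139.8 / 22414) * 6.022e23 * 0.162e-18 / 0.89
SA = 683.7 m^2/g

683.7


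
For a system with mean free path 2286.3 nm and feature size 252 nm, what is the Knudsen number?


Knudsen number Kn = lambda / L
Kn = 2286.3 / 252
Kn = 9.0726

9.0726


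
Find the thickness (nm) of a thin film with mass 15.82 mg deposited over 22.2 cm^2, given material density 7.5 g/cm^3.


Convert: m = 15.82 mg = 1.5820e-05 kg, A = 22.2 cm^2 = 2.2200e-03 m^2, rho = 7.5 g/cm^3 = 7500 kg/m^3
t = m / (A * rho)
t = 1.5820e-05 / (2.2200e-03 * 7500)
t = 9.5015e-07 m = 950.2 nm

950.2


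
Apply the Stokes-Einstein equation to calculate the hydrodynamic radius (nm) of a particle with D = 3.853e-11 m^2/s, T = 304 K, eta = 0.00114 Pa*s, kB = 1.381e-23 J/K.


Stokes-Einstein: R = kB*T / (6*pi*eta*D)
R = 1.381e-23 * 304 / (6 * pi * 0.00114 * 3.853e-11)
R = 5.07063e-09 m = 5.07 nm

5.07


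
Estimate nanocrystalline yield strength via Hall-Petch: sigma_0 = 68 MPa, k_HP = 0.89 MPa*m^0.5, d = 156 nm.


d = 156 nm = 1.56e-07 m
sqrt(d) = 0.0003949684
Hall-Petch contribution = k / sqrt(d) = 0.89 / 0.0003949684 = 2253.3 MPa
sigma = sigma_0 + k/sqrt(d) = 68 + 2253.3 = 2321.3 MPa

2321.3


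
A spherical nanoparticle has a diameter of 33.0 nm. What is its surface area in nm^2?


Radius r = 33.0/2 = 16.5 nm
Surface area SA = 4 * pi * r^2
SA = 4 * pi * (16.5)^2
SA = 3421.19 nm^2

3421.19


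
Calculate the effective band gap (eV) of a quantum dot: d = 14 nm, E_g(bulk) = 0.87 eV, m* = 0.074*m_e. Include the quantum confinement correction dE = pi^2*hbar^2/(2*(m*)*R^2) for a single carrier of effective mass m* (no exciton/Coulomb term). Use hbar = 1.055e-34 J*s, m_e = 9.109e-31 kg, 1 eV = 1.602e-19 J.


Radius R = 14/2 nm = 7e-09 m
Confinement energy dE = pi^2 * hbar^2 / (2 * m_eff * m_e * R^2)
dE = pi^2 * (1.055e-34)^2 / (2 * 0.074 * 9.109e-31 * (7e-09)^2) J, divided by 1.602e-19 J/eV
dE = 0.1038 eV
Total band gap = E_g(bulk) + dE = 0.87 + 0.1038 = 0.9738 eV

0.9738


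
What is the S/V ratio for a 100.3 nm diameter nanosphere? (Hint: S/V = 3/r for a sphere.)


Radius r = 100.3/2 = 50.15 nm
S/V = 3 / r = 3 / 50.15
S/V = 0.0598 nm^-1

0.0598


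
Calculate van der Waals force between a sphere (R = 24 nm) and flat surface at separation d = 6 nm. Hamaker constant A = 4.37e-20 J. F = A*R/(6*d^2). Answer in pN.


Convert to SI: R = 24 nm = 2.4e-08 m, d = 6 nm = 6e-09 m
F = A * R / (6 * d^2)
F = 4.37e-20 * 2.4e-08 / (6 * (6e-09)^2)
F = 4.85556e-12 N = 4.856 pN

4.856


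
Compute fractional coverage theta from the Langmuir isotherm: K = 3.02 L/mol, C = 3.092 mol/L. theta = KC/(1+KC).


Langmuir isotherm: theta = K*C / (1 + K*C)
K*C = 3.02 * 3.092 = 9.33784
theta = 9.33784 / (1 + 9.33784) = 9.33784 / 10.33784
theta = 0.9033

0.9033


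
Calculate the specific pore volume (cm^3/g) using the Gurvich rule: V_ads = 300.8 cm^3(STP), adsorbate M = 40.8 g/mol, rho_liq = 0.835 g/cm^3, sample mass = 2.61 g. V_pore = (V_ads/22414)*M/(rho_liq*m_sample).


Moles adsorbed n = V_ads / 22414 = 300.8 / 22414 = 1.342018e-02 mol
Liquid volume V_liq = n * M / rho_liq = 1.342018e-02 * 40.8 / 0.835 = 0.65574 cm^3
Specific pore volume V_pore = V_liq / m_sample = 0.65574 / 2.61
V_pore = 0.2512 cm^3/g

0.2512


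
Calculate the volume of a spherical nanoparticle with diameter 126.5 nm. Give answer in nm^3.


Radius r = 126.5/2 = 63.25 nm
Volume V = (4/3) * pi * r^3
V = (4/3) * pi * (63.25)^3
V = 1059912.95 nm^3

1059912.95


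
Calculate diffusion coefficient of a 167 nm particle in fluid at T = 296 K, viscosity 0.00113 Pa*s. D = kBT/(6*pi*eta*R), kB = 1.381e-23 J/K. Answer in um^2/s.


Radius R = 167/2 = 83.5 nm = 8.35e-08 m
D = kB*T / (6*pi*eta*R)
D = 1.381e-23 * 296 / (6 * pi * 0.00113 * 8.35e-08)
D = 2.29837e-12 m^2/s = 2.298 um^2/s

2.298


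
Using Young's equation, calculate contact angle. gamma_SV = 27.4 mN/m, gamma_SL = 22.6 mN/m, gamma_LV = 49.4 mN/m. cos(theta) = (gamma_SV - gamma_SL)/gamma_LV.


cos(theta) = (gamma_SV - gamma_SL) / gamma_LV
cos(theta) = (27.4 - 22.6) / 49.4
cos(theta) = 0.097166
theta = arccos(0.097166) = 84.42 degrees

84.42


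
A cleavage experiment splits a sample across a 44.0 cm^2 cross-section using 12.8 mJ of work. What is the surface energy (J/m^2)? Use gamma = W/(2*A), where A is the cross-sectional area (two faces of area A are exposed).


Convert: A = 44.0 cm^2 = 0.0044 m^2, W = 12.8 mJ = 0.0128 J
Cleaving exposes two faces of area A, so total new surface = 2*A and gamma = W / (2*A)
gamma = 0.0128 / (2 * 0.0044)
gamma = 1.455 J/m^2

1.455


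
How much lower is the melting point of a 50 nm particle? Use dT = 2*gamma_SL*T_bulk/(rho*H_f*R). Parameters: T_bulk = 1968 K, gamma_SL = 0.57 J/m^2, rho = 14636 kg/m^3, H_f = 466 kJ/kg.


Radius R = 50/2 = 25 nm = 2.5e-08 m
Convert H_f = 466 kJ/kg = 466000 J/kg
dT = 2 * gamma_SL * T_bulk / (rho * H_f * R)
dT = 2 * 0.57 * 1968 / (14636 * 466000 * 2.5e-08)
dT = 13.2 K

13.2


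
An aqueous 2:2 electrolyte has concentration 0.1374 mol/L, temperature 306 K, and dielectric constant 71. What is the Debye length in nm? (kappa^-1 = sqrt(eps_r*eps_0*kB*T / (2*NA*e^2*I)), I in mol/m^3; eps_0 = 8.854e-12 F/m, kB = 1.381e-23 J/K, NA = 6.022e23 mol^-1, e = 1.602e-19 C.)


Ionic strength I = 0.1374 * 2^2 * 1000 = 549.6 mol/m^3
kappa^-1 = sqrt(71 * 8.854e-12 * 1.381e-23 * 306 / (2 * 6.022e23 * (1.602e-19)^2 * 549.6))
kappa^-1 = 0.395 nm

0.395


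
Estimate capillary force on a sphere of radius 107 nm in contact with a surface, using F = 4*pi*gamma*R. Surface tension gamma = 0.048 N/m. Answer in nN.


Convert radius: R = 107 nm = 1.07e-07 m
F = 4 * pi * gamma * R
F = 4 * pi * 0.048 * 1.07e-07
F = 6.45409e-08 N = 64.5409 nN

64.5409


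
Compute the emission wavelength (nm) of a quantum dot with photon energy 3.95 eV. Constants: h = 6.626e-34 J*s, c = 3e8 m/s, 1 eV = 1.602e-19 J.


Convert energy: E = 3.95 eV = 3.95 * 1.602e-19 = 6.3279e-19 J
lambda = h*c / E = 6.626e-34 * 3e8 / 6.3279e-19
lambda = 3.14133e-07 m = 314.1 nm

314.1


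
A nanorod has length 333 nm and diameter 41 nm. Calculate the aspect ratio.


Aspect ratio AR = length / diameter
AR = 333 / 41
AR = 8.12

8.12


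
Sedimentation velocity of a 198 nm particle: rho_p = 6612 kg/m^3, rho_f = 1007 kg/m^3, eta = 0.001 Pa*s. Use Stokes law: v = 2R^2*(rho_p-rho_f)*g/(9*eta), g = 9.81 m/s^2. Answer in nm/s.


Radius R = 198/2 nm = 9.9e-08 m
Density difference = 6612 - 1007 = 5605 kg/m^3
v = 2 * R^2 * (rho_p - rho_f) * g / (9 * eta)
v = 2 * (9.9e-08)^2 * 5605 * 9.81 / (9 * 0.001)
v = 1.19757e-07 m/s = 119.7574 nm/s

119.7574


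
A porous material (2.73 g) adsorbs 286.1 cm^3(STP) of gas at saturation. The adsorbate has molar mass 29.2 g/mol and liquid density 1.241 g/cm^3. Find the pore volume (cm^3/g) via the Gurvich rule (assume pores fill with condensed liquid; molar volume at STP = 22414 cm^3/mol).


Moles adsorbed n = V_ads / 22414 = 286.1 / 22414 = 1.276434e-02 mol
Liquid volume V_liq = n * M / rho_liq = 1.276434e-02 * 29.2 / 1.241 = 0.30034 cm^3
Specific pore volume V_pore = V_liq / m_sample = 0.30034 / 2.73
V_pore = 0.11 cm^3/g

0.11


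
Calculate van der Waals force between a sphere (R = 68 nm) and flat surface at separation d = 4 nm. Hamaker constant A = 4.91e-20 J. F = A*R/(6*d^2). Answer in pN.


Convert to SI: R = 68 nm = 6.8e-08 m, d = 4 nm = 4e-09 m
F = A * R / (6 * d^2)
F = 4.91e-20 * 6.8e-08 / (6 * (4e-09)^2)
F = 3.47792e-11 N = 34.779 pN

34.779


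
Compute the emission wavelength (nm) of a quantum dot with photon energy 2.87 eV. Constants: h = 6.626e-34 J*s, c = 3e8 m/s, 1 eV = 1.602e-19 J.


Convert energy: E = 2.87 eV = 2.87 * 1.602e-19 = 4.59774e-19 J
lambda = h*c / E = 6.626e-34 * 3e8 / 4.59774e-19
lambda = 4.32343e-07 m = 432.3 nm

432.3


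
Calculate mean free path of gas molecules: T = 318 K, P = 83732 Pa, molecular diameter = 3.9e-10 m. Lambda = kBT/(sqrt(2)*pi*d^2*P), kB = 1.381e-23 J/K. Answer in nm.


Mean free path: lambda = kB*T / (sqrt(2) * pi * d^2 * P)
lambda = 1.381e-23 * 318 / (sqrt(2) * pi * (3.9e-10)^2 * 83732)
lambda = 7.76131e-08 m
lambda = 77.61 nm

77.61


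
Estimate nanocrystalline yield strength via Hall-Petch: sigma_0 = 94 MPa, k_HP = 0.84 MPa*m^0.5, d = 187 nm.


d = 187 nm = 1.87e-07 m
sqrt(d) = 0.000432435
Hall-Petch contribution = k / sqrt(d) = 0.84 / 0.000432435 = 1942.5 MPa
sigma = sigma_0 + k/sqrt(d) = 94 + 1942.5 = 2036.5 MPa

2036.5


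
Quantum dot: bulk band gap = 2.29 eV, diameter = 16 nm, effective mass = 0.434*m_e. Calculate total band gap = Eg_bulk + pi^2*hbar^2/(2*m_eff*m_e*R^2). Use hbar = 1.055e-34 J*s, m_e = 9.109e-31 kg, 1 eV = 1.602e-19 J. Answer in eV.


Radius R = 16/2 nm = 8e-09 m
Confinement energy dE = pi^2 * hbar^2 / (2 * m_eff * m_e * R^2)
dE = pi^2 * (1.055e-34)^2 / (2 * 0.434 * 9.109e-31 * (8e-09)^2) J, divided by 1.602e-19 J/eV
dE = 0.0136 eV
Total band gap = E_g(bulk) + dE = 2.29 + 0.0136 = 2.3036 eV

2.3036


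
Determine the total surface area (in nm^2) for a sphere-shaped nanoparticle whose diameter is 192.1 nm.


Radius r = 192.1/2 = 96.05 nm
Surface area SA = 4 * pi * r^2
SA = 4 * pi * (96.05)^2
SA = 115932.34 nm^2

115932.34


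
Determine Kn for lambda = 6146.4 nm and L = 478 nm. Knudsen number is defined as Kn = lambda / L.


Knudsen number Kn = lambda / L
Kn = 6146.4 / 478
Kn = 12.8586

12.8586


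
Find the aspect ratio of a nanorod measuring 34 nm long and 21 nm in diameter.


Aspect ratio AR = length / diameter
AR = 34 / 21
AR = 1.62

1.62


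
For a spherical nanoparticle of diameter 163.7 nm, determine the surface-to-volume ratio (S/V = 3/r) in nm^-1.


Radius r = 163.7/2 = 81.85 nm
S/V = 3 / r = 3 / 81.85
S/V = 0.0367 nm^-1

0.0367


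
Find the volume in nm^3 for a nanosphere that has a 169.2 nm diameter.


Radius r = 169.2/2 = 84.6 nm
Volume V = (4/3) * pi * r^3
V = (4/3) * pi * (84.6)^3
V = 2536294.61 nm^3

2536294.61


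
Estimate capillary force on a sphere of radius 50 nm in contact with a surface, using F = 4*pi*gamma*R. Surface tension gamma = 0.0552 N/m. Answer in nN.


Convert radius: R = 50 nm = 5e-08 m
F = 4 * pi * gamma * R
F = 4 * pi * 0.0552 * 5e-08
F = 3.46832e-08 N = 34.6832 nN

34.6832


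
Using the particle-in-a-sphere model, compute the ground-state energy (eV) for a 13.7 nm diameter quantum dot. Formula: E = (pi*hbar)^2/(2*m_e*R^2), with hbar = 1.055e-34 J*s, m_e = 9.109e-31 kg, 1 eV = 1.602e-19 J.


Radius R = 13.7/2 = 6.85 nm = 6.85e-09 m
E = (pi * 1.055e-34)^2 / (2 * 9.109e-31 * (6.85e-09)^2)
E(J) = 1.28506e-21
E = E(J) / 1.602e-19 = 0.008 eV

0.008


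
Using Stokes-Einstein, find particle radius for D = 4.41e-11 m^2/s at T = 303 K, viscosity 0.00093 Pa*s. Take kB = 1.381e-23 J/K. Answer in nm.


Stokes-Einstein: R = kB*T / (6*pi*eta*D)
R = 1.381e-23 * 303 / (6 * pi * 0.00093 * 4.41e-11)
R = 5.4127e-09 m = 5.41 nm

5.41


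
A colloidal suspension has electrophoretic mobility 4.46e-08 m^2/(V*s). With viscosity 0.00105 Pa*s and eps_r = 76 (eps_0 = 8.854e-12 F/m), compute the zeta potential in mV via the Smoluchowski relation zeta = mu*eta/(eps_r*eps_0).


Smoluchowski equation: zeta = mu * eta / (eps_r * eps_0)
zeta = 4.46e-08 * 0.00105 / (76 * 8.854e-12)
zeta = 0.069594 V = 69.59 mV

69.59


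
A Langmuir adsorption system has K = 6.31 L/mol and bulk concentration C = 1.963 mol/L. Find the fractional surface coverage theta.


Langmuir isotherm: theta = K*C / (1 + K*C)
K*C = 6.31 * 1.963 = 12.38653
theta = 12.38653 / (1 + 12.38653) = 12.38653 / 13.38653
theta = 0.9253

0.9253


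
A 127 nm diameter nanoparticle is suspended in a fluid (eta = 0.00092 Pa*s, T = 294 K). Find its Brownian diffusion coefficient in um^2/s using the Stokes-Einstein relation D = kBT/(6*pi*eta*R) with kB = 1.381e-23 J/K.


Radius R = 127/2 = 63.5 nm = 6.35e-08 m
D = kB*T / (6*pi*eta*R)
D = 1.381e-23 * 294 / (6 * pi * 0.00092 * 6.35e-08)
D = 3.68704e-12 m^2/s = 3.687 um^2/s

3.687


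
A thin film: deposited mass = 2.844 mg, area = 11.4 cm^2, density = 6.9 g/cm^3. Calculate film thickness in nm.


Convert: m = 2.844 mg = 2.8440e-06 kg, A = 11.4 cm^2 = 1.1400e-03 m^2, rho = 6.9 g/cm^3 = 6900 kg/m^3
t = m / (A * rho)
t = 2.8440e-06 / (1.1400e-03 * 6900)
t = 3.6156e-07 m = 361.6 nm

361.6


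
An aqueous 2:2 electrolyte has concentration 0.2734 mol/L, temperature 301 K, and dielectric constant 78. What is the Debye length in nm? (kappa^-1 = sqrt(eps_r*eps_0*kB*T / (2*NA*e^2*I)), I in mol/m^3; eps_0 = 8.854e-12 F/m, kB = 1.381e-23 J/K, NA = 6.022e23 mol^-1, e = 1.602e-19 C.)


Ionic strength I = 0.2734 * 2^2 * 1000 = 1093.6 mol/m^3
kappa^-1 = sqrt(78 * 8.854e-12 * 1.381e-23 * 301 / (2 * 6.022e23 * (1.602e-19)^2 * 1093.6))
kappa^-1 = 0.291 nm

0.291


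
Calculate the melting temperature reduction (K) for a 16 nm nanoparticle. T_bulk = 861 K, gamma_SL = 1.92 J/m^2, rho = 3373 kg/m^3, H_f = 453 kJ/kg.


Radius R = 16/2 = 8 nm = 8e-09 m
Convert H_f = 453 kJ/kg = 453000 J/kg
dT = 2 * gamma_SL * T_bulk / (rho * H_f * R)
dT = 2 * 1.92 * 861 / (3373 * 453000 * 8e-09)
dT = 270.5 K

270.5


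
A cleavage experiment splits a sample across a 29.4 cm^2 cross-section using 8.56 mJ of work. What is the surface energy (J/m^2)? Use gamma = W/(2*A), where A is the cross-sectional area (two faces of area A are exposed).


Convert: A = 29.4 cm^2 = 0.00294 m^2, W = 8.56 mJ = 0.00856 J
Cleaving exposes two faces of area A, so total new surface = 2*A and gamma = W / (2*A)
gamma = 0.00856 / (2 * 0.00294)
gamma = 1.456 J/m^2

1.456


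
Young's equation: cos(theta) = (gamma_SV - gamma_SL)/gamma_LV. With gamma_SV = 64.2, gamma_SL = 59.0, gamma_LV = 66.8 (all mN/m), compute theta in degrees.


cos(theta) = (gamma_SV - gamma_SL) / gamma_LV
cos(theta) = (64.2 - 59.0) / 66.8
cos(theta) = 0.077844
theta = arccos(0.077844) = 85.54 degrees

85.54


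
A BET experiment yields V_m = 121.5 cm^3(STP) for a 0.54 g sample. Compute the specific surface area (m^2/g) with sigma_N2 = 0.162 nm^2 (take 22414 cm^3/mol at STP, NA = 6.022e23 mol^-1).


Number of moles in monolayer = V_m / 22414 = 121.5 / 22414 = 0.00542072
Number of molecules = moles * NA = 0.00542072 * 6.022e23
SA = molecules * sigma / mass
SA = (121.5 / 22414) * 6.022e23 * 0.162e-18 / 0.54
SA = 979.3 m^2/g

979.3


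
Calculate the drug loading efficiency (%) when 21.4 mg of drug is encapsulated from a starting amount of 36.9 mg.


Drug loading efficiency = (drug loaded / drug initial) * 100
DLE = 21.4 / 36.9 * 100
DLE = 0.5799 * 100
DLE = 57.99%

57.99


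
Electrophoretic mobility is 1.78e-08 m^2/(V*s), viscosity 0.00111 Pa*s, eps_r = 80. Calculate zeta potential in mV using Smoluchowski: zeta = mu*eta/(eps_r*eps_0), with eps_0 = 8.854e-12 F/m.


Smoluchowski equation: zeta = mu * eta / (eps_r * eps_0)
zeta = 1.78e-08 * 0.00111 / (80 * 8.854e-12)
zeta = 0.027894 V = 27.89 mV

27.89


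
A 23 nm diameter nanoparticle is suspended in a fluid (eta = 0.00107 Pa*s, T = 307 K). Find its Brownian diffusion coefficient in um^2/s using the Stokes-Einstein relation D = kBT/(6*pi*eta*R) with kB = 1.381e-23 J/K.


Radius R = 23/2 = 11.5 nm = 1.15e-08 m
D = kB*T / (6*pi*eta*R)
D = 1.381e-23 * 307 / (6 * pi * 0.00107 * 1.15e-08)
D = 1.82789e-11 m^2/s = 18.279 um^2/s

18.279


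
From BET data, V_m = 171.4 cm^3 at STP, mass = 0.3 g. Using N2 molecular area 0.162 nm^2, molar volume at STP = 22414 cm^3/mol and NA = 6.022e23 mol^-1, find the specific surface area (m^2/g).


Number of moles in monolayer = V_m / 22414 = 171.4 / 22414 = 0.00764701
Number of molecules = moles * NA = 0.00764701 * 6.022e23
SA = molecules * sigma / mass
SA = (171.4 / 22414) * 6.022e23 * 0.162e-18 / 0.3
SA = 2486.7 m^2/g

2486.7


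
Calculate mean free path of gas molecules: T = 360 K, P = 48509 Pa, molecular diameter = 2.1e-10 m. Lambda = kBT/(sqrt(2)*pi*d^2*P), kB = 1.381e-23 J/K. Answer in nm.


Mean free path: lambda = kB*T / (sqrt(2) * pi * d^2 * P)
lambda = 1.381e-23 * 360 / (sqrt(2) * pi * (2.1e-10)^2 * 48509)
lambda = 5.23083e-07 m
lambda = 523.08 nm

523.08


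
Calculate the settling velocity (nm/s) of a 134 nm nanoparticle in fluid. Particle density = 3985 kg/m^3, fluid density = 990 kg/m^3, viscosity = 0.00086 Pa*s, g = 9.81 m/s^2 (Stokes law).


Radius R = 134/2 nm = 6.7e-08 m
Density difference = 3985 - 990 = 2995 kg/m^3
v = 2 * R^2 * (rho_p - rho_f) * g / (9 * eta)
v = 2 * (6.7e-08)^2 * 2995 * 9.81 / (9 * 0.00086)
v = 3.40804e-08 m/s = 34.0804 nm/s

34.0804


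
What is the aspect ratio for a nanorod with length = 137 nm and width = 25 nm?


Aspect ratio AR = length / diameter
AR = 137 / 25
AR = 5.48

5.48


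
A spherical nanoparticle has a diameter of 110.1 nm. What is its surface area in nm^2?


Radius r = 110.1/2 = 55.05 nm
Surface area SA = 4 * pi * r^2
SA = 4 * pi * (55.05)^2
SA = 38082.42 nm^2

38082.42


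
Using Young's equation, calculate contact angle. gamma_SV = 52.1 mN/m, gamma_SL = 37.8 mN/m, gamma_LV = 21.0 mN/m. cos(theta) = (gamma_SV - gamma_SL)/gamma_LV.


cos(theta) = (gamma_SV - gamma_SL) / gamma_LV
cos(theta) = (52.1 - 37.8) / 21.0
cos(theta) = 0.680952
theta = arccos(0.680952) = 47.08 degrees

47.08


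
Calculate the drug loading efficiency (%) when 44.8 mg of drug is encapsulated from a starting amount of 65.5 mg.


Drug loading efficiency = (drug loaded / drug initial) * 100
DLE = 44.8 / 65.5 * 100
DLE = 0.684 * 100
DLE = 68.4%

68.4


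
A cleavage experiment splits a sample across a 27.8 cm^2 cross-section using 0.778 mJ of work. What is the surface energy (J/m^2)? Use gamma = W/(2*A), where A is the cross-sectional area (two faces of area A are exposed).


Convert: A = 27.8 cm^2 = 0.00278 m^2, W = 0.778 mJ = 0.000778 J
Cleaving exposes two faces of area A, so total new surface = 2*A and gamma = W / (2*A)
gamma = 0.000778 / (2 * 0.00278)
gamma = 0.14 J/m^2

0.14


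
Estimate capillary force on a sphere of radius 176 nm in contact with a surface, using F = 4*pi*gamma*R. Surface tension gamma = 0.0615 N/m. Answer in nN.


Convert radius: R = 176 nm = 1.76e-07 m
F = 4 * pi * gamma * R
F = 4 * pi * 0.0615 * 1.76e-07
F = 1.36018e-07 N = 136.0184 nN

136.0184


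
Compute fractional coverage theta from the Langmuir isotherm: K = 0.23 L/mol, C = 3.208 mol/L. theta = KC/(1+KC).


Langmuir isotherm: theta = K*C / (1 + K*C)
K*C = 0.23 * 3.208 = 0.73784
theta = 0.73784 / (1 + 0.73784) = 0.73784 / 1.73784
theta = 0.4246

0.4246


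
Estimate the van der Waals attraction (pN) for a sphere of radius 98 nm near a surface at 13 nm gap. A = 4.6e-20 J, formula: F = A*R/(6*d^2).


Convert to SI: R = 98 nm = 9.8e-08 m, d = 13 nm = 1.3e-08 m
F = A * R / (6 * d^2)
F = 4.6e-20 * 9.8e-08 / (6 * (1.3e-08)^2)
F = 4.44576e-12 N = 4.446 pN

4.446


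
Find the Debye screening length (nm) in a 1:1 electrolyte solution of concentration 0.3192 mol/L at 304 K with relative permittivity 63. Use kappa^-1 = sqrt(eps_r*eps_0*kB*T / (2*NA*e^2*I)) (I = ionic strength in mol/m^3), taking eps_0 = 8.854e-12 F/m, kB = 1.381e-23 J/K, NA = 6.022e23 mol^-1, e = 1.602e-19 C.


Ionic strength I = 0.3192 * 1^2 * 1000 = 319.2 mol/m^3
kappa^-1 = sqrt(63 * 8.854e-12 * 1.381e-23 * 304 / (2 * 6.022e23 * (1.602e-19)^2 * 319.2))
kappa^-1 = 0.487 nm

0.487


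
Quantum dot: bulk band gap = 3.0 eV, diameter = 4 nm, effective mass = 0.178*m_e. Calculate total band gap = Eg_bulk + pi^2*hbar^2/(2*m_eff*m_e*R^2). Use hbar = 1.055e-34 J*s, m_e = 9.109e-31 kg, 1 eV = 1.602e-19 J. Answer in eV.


Radius R = 4/2 nm = 2e-09 m
Confinement energy dE = pi^2 * hbar^2 / (2 * m_eff * m_e * R^2)
dE = pi^2 * (1.055e-34)^2 / (2 * 0.178 * 9.109e-31 * (2e-09)^2) J, divided by 1.602e-19 J/eV
dE = 0.5286 eV
Total band gap = E_g(bulk) + dE = 3.0 + 0.5286 = 3.5286 eV

3.5286


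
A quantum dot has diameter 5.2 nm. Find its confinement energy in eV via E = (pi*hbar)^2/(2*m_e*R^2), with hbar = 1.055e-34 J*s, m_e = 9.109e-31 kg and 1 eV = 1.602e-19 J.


Radius R = 5.2/2 = 2.6 nm = 2.6e-09 m
E = (pi * 1.055e-34)^2 / (2 * 9.109e-31 * (2.6e-09)^2)
E(J) = 8.91984e-21
E = E(J) / 1.602e-19 = 0.0557 eV

0.0557


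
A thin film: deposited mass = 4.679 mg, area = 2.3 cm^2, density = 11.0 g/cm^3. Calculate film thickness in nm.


Convert: m = 4.679 mg = 4.6790e-06 kg, A = 2.3 cm^2 = 2.3000e-04 m^2, rho = 11.0 g/cm^3 = 11000 kg/m^3
t = m / (A * rho)
t = 4.6790e-06 / (2.3000e-04 * 11000)
t = 1.8494e-06 m = 1849.4 nm

1849.4


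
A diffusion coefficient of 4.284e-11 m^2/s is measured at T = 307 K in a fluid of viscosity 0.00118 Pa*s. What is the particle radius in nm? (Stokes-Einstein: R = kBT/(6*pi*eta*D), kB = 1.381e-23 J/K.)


Stokes-Einstein: R = kB*T / (6*pi*eta*D)
R = 1.381e-23 * 307 / (6 * pi * 0.00118 * 4.284e-11)
R = 4.44938e-09 m = 4.45 nm

4.45


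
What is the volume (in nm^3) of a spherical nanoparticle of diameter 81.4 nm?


Radius r = 81.4/2 = 40.7 nm
Volume V = (4/3) * pi * r^3
V = (4/3) * pi * (40.7)^3
V = 282404.65 nm^3

282404.65


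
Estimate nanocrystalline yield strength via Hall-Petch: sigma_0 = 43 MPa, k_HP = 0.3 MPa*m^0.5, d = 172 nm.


d = 172 nm = 1.72e-07 m
sqrt(d) = 0.0004147288
Hall-Petch contribution = k / sqrt(d) = 0.3 / 0.0004147288 = 723.4 MPa
sigma = sigma_0 + k/sqrt(d) = 43 + 723.4 = 766.4 MPa

766.4


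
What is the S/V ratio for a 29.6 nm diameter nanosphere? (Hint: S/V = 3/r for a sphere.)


Radius r = 29.6/2 = 14.8 nm
S/V = 3 / r = 3 / 14.8
S/V = 0.2027 nm^-1

0.2027


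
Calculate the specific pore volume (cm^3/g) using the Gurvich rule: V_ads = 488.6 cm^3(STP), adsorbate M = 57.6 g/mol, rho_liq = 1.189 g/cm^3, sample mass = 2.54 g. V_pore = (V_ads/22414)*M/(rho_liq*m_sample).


Moles adsorbed n = V_ads / 22414 = 488.6 / 22414 = 2.179888e-02 mol
Liquid volume V_liq = n * M / rho_liq = 2.179888e-02 * 57.6 / 1.189 = 1.05603 cm^3
Specific pore volume V_pore = V_liq / m_sample = 1.05603 / 2.54
V_pore = 0.4158 cm^3/g

0.4158


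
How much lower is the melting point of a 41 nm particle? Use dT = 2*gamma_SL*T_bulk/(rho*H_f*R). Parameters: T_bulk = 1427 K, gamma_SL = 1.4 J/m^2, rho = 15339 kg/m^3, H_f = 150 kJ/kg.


Radius R = 41/2 = 20.5 nm = 2.05e-08 m
Convert H_f = 150 kJ/kg = 150000 J/kg
dT = 2 * gamma_SL * T_bulk / (rho * H_f * R)
dT = 2 * 1.4 * 1427 / (15339 * 150000 * 2.05e-08)
dT = 84.7 K

84.7


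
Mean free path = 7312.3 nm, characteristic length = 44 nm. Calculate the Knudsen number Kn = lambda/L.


Knudsen number Kn = lambda / L
Kn = 7312.3 / 44
Kn = 166.1886

166.1886


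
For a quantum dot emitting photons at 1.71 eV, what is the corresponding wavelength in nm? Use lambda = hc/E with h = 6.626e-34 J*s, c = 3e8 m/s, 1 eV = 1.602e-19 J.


Convert energy: E = 1.71 eV = 1.71 * 1.602e-19 = 2.73942e-19 J
lambda = h*c / E = 6.626e-34 * 3e8 / 2.73942e-19
lambda = 7.25628e-07 m = 725.6 nm

725.6


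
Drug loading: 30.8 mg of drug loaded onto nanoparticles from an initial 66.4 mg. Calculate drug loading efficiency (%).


Drug loading efficiency = (drug loaded / drug initial) * 100
DLE = 30.8 / 66.4 * 100
DLE = 0.4639 * 100
DLE = 46.39%

46.39


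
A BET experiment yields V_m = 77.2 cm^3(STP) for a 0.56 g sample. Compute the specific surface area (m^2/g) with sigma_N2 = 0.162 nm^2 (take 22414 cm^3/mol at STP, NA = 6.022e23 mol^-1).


Number of moles in monolayer = V_m / 22414 = 77.2 / 22414 = 0.00344428
Number of molecules = moles * NA = 0.00344428 * 6.022e23
SA = molecules * sigma / mass
SA = (77.2 / 22414) * 6.022e23 * 0.162e-18 / 0.56
SA = 600.0 m^2/g

600.0


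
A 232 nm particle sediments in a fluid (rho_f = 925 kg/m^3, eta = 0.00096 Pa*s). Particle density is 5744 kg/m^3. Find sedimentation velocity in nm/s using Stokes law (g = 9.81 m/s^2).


Radius R = 232/2 nm = 1.16e-07 m
Density difference = 5744 - 925 = 4819 kg/m^3
v = 2 * R^2 * (rho_p - rho_f) * g / (9 * eta)
v = 2 * (1.16e-07)^2 * 4819 * 9.81 / (9 * 0.00096)
v = 1.47251e-07 m/s = 147.251 nm/s

147.251


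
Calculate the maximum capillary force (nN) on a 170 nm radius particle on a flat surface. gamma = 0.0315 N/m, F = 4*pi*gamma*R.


Convert radius: R = 170 nm = 1.7e-07 m
F = 4 * pi * gamma * R
F = 4 * pi * 0.0315 * 1.7e-07
F = 6.72929e-08 N = 67.2929 nN

67.2929


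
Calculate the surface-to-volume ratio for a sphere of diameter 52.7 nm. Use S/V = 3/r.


Radius r = 52.7/2 = 26.35 nm
S/V = 3 / r = 3 / 26.35
S/V = 0.1139 nm^-1

0.1139


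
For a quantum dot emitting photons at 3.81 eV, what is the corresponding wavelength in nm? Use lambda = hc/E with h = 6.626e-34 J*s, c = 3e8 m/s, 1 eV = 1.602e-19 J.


Convert energy: E = 3.81 eV = 3.81 * 1.602e-19 = 6.10362e-19 J
lambda = h*c / E = 6.626e-34 * 3e8 / 6.10362e-19
lambda = 3.25676e-07 m = 325.7 nm

325.7


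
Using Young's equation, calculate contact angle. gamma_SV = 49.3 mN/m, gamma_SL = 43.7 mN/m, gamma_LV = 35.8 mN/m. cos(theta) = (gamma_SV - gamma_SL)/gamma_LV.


cos(theta) = (gamma_SV - gamma_SL) / gamma_LV
cos(theta) = (49.3 - 43.7) / 35.8
cos(theta) = 0.156425
theta = arccos(0.156425) = 81.0 degrees

81.0


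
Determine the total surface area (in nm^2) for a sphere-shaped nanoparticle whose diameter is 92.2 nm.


Radius r = 92.2/2 = 46.1 nm
Surface area SA = 4 * pi * r^2
SA = 4 * pi * (46.1)^2
SA = 26706.18 nm^2

26706.18


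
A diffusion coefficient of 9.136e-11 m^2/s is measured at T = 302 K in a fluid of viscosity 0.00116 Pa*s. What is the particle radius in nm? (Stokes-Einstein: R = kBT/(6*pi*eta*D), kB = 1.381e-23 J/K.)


Stokes-Einstein: R = kB*T / (6*pi*eta*D)
R = 1.381e-23 * 302 / (6 * pi * 0.00116 * 9.136e-11)
R = 2.08778e-09 m = 2.09 nm

2.09


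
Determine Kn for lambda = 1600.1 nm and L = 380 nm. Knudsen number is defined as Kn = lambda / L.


Knudsen number Kn = lambda / L
Kn = 1600.1 / 380
Kn = 4.2108

4.2108


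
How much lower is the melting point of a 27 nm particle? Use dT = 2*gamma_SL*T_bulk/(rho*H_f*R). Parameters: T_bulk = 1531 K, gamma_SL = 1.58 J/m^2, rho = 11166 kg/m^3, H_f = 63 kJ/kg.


Radius R = 27/2 = 13.5 nm = 1.35e-08 m
Convert H_f = 63 kJ/kg = 63000 J/kg
dT = 2 * gamma_SL * T_bulk / (rho * H_f * R)
dT = 2 * 1.58 * 1531 / (11166 * 63000 * 1.35e-08)
dT = 509.4 K

509.4


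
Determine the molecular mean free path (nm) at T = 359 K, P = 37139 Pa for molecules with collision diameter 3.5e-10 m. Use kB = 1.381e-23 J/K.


Mean free path: lambda = kB*T / (sqrt(2) * pi * d^2 * P)
lambda = 1.381e-23 * 359 / (sqrt(2) * pi * (3.5e-10)^2 * 37139)
lambda = 2.45277e-07 m
lambda = 245.28 nm

245.28


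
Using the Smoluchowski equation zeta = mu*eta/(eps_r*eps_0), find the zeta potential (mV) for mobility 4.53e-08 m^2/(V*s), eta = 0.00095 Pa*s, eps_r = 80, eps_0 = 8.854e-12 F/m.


Smoluchowski equation: zeta = mu * eta / (eps_r * eps_0)
zeta = 4.53e-08 * 0.00095 / (80 * 8.854e-12)
zeta = 0.060756 V = 60.76 mV

60.76


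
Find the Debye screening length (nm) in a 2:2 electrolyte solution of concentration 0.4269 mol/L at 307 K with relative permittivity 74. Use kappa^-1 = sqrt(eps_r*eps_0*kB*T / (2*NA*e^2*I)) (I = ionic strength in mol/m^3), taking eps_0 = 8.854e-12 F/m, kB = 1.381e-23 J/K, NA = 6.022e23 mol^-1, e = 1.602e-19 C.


Ionic strength I = 0.4269 * 2^2 * 1000 = 1707.6 mol/m^3
kappa^-1 = sqrt(74 * 8.854e-12 * 1.381e-23 * 307 / (2 * 6.022e23 * (1.602e-19)^2 * 1707.6))
kappa^-1 = 0.229 nm

0.229


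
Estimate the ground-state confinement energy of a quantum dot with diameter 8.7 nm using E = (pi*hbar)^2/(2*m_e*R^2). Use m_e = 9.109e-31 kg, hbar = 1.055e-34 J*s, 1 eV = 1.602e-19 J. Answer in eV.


Radius R = 8.7/2 = 4.35 nm = 4.35e-09 m
E = (pi * 1.055e-34)^2 / (2 * 9.109e-31 * (4.35e-09)^2)
E(J) = 3.18658e-21
E = E(J) / 1.602e-19 = 0.0199 eV

0.0199


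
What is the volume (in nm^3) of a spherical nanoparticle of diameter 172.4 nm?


Radius r = 172.4/2 = 86.2 nm
Volume V = (4/3) * pi * r^3
V = (4/3) * pi * (86.2)^3
V = 2682936.58 nm^3

2682936.58


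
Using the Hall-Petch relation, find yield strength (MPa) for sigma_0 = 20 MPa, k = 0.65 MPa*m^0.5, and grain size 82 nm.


d = 82 nm = 8.2e-08 m
sqrt(d) = 0.0002863564
Hall-Petch contribution = k / sqrt(d) = 0.65 / 0.0002863564 = 2269.9 MPa
sigma = sigma_0 + k/sqrt(d) = 20 + 2269.9 = 2289.9 MPa

2289.9


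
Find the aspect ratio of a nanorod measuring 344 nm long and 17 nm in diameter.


Aspect ratio AR = length / diameter
AR = 344 / 17
AR = 20.24

20.24


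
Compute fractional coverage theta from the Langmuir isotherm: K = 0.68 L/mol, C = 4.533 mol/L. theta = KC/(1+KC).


Langmuir isotherm: theta = K*C / (1 + K*C)
K*C = 0.68 * 4.533 = 3.08244
theta = 3.08244 / (1 + 3.08244) = 3.08244 / 4.08244
theta = 0.755

0.755
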